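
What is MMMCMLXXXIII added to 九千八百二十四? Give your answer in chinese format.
Convert MMMCMLXXXIII (Roman numeral) → 1000 + 1000 + 1000 + 900 + 50 + 10 + 10 + 10 + 1 + 1 + 1 = 3983 (decimal)
Convert 九千八百二十四 (Chinese numeral) → 9×1000 + 8×100 + 2×10 + 4 = 9824 (decimal)
Compute 3983 + 9824 = 13807
Convert 13807 (decimal) → 13807 = 1×10000 + 3×1000 + 8×100 + 7 → 一万三千八百零七 (Chinese numeral)
一万三千八百零七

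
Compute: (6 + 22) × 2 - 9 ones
Convert 9 ones (place-value notation) → 9 (decimal)
Expression in decimal: (6 + 22) × 2 - 9
Parentheses first: 6 + 22 = 28
Multiply: 28 × 2 = 56
Subtract: 56 - 9 = 47
47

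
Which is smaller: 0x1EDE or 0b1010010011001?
Convert 0x1EDE (hexadecimal) → 1×4096 + 14×256 + 13×16 + 14 = 7902 (decimal)
Convert 0b1010010011001 (binary) → 4096 + 1024 + 128 + 16 + 8 + 1 = 5273 (decimal)
Compare 7902 vs 5273: smaller = 5273
5273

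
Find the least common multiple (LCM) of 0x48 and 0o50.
Convert 0x48 (hexadecimal) → 4×16 + 8 = 72 (decimal)
Convert 0o50 (octal) → 5×8 = 40 (decimal)
Compute lcm(72, 40) = 360
360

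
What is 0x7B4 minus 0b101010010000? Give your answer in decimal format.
Convert 0x7B4 (hexadecimal) → 7×256 + 11×16 + 4 = 1972 (decimal)
Convert 0b101010010000 (binary) → 2048 + 512 + 128 + 16 = 2704 (decimal)
Compute 1972 - 2704 = -732
-732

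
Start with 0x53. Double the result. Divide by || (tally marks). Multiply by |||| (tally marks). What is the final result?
Convert 0x53 (hexadecimal) → 5×16 + 3 = 83 (decimal)
Start: 83
83 × 2 = 166
Convert || (tally marks) → 2 (decimal)
166 ÷ 2 = 83
Convert |||| (tally marks) → 4 (decimal)
83 × 4 = 332
332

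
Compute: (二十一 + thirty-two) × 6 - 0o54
Convert 二十一 (Chinese numeral) → 2×10 + 1 = 21 (decimal)
Convert thirty-two (English words) → 32 (decimal)
Convert 0o54 (octal) → 5×8 + 4 = 44 (decimal)
Expression in decimal: (21 + 32) × 6 - 44
Parentheses first: 21 + 32 = 53
Multiply: 53 × 6 = 318
Subtract: 318 - 44 = 274
274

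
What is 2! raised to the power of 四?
Convert 2! (factorial) → 2 (decimal)
Convert 四 (Chinese numeral) → 4 (decimal)
Compute 2 ^ 4 = 16
16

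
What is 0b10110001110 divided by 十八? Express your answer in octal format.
Convert 0b10110001110 (binary) → 1024 + 256 + 128 + 8 + 4 + 2 = 1422 (decimal)
Convert 十八 (Chinese numeral) → 1×10 + 8 = 18 (decimal)
Compute 1422 ÷ 18 = 79
Convert 79 (decimal) → 79 = 1×64 + 1×8 + 7 → 0o117 (octal)
0o117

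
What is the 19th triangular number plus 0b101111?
The 19th triangular number = 19×20/2 = 190
Convert 0b101111 (binary) → 32 + 8 + 4 + 2 + 1 = 47 (decimal)
Compute 190 + 47 = 237
237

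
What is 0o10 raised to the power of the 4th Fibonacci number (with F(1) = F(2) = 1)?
Convert 0o10 (octal) → 1×8 = 8 (decimal)
Convert the 4th Fibonacci number (with F(1) = F(2) = 1) (Fibonacci index) → 1, 1, 2, 3 → 3 (decimal)
Compute 8 ^ 3 = 512
512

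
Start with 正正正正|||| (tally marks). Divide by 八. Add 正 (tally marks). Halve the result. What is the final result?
Convert 正正正正|||| (tally marks) → 5 + 5 + 5 + 5 + 4 = 24 (decimal)
Start: 24
Convert 八 (Chinese numeral) → 8 (decimal)
24 ÷ 8 = 3
Convert 正 (tally marks) → 5 (decimal)
3 + 5 = 8
8 ÷ 2 = 4
4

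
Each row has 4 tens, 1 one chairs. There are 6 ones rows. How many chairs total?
Convert 4 tens, 1 one (place-value notation) → 4×10 + 1 = 41 (decimal)
Convert 6 ones (place-value notation) → 6 (decimal)
Compute 41 × 6 = 246
246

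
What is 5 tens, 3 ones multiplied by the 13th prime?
Convert 5 tens, 3 ones (place-value notation) → 5×10 + 3 = 53 (decimal)
Convert the 13th prime (prime index) → 41 (decimal)
Compute 53 × 41 = 2173
2173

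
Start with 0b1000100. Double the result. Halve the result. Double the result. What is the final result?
Convert 0b1000100 (binary) → 64 + 4 = 68 (decimal)
Start: 68
68 × 2 = 136
136 ÷ 2 = 68
68 × 2 = 136
136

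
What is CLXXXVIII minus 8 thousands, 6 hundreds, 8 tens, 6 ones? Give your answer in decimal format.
Convert CLXXXVIII (Roman numeral) → 100 + 50 + 10 + 10 + 10 + 5 + 1 + 1 + 1 = 188 (decimal)
Convert 8 thousands, 6 hundreds, 8 tens, 6 ones (place-value notation) → 8×1000 + 6×100 + 8×10 + 6 = 8686 (decimal)
Compute 188 - 8686 = -8498
-8498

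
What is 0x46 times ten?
Convert 0x46 (hexadecimal) → 4×16 + 6 = 70 (decimal)
Convert ten (English words) → 10 (decimal)
Compute 70 × 10 = 700
700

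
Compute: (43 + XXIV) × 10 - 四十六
Convert XXIV (Roman numeral) → 10 + 10 + 4 = 24 (decimal)
Convert 四十六 (Chinese numeral) → 4×10 + 6 = 46 (decimal)
Expression in decimal: (43 + 24) × 10 - 46
Parentheses first: 43 + 24 = 67
Multiply: 67 × 10 = 670
Subtract: 670 - 46 = 624
624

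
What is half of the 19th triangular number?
The 19th triangular number = 19×20/2 = 190
Compute 190 ÷ 2 = 95
95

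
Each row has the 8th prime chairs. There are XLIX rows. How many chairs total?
Convert the 8th prime (prime index) → 19 (decimal)
Convert XLIX (Roman numeral) → 40 + 9 = 49 (decimal)
Compute 19 × 49 = 931
931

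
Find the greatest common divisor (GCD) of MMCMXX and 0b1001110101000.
Convert MMCMXX (Roman numeral) → 1000 + 1000 + 900 + 10 + 10 = 2920 (decimal)
Convert 0b1001110101000 (binary) → 4096 + 512 + 256 + 128 + 32 + 8 = 5032 (decimal)
Compute gcd(2920, 5032) = 8
8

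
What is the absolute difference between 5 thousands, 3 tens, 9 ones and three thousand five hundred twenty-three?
Convert 5 thousands, 3 tens, 9 ones (place-value notation) → 5×1000 + 3×10 + 9 = 5039 (decimal)
Convert three thousand five hundred twenty-three (English words) → 3×1000 + 5×100 + 23 = 3523 (decimal)
Compute |5039 - 3523| = 1516
1516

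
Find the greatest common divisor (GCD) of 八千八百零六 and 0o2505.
Convert 八千八百零六 (Chinese numeral) → 8×1000 + 8×100 + 6 = 8806 (decimal)
Convert 0o2505 (octal) → 2×512 + 5×64 + 5 = 1349 (decimal)
Compute gcd(8806, 1349) = 1
1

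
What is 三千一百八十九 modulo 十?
Convert 三千一百八十九 (Chinese numeral) → 3×1000 + 1×100 + 8×10 + 9 = 3189 (decimal)
Convert 十 (Chinese numeral) → 1×10 = 10 (decimal)
Compute 3189 mod 10 = 9
9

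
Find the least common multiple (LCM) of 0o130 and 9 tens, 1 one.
Convert 0o130 (octal) → 1×64 + 3×8 = 88 (decimal)
Convert 9 tens, 1 one (place-value notation) → 9×10 + 1 = 91 (decimal)
Compute lcm(88, 91) = 8008
8008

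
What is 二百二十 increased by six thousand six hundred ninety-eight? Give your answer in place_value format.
Convert 二百二十 (Chinese numeral) → 2×100 + 2×10 = 220 (decimal)
Convert six thousand six hundred ninety-eight (English words) → 6×1000 + 6×100 + 98 = 6698 (decimal)
Compute 220 + 6698 = 6918
Convert 6918 (decimal) → 6918 = 6×1000 + 9×100 + 1×10 + 8 → 6 thousands, 9 hundreds, 1 ten, 8 ones (place-value notation)
6 thousands, 9 hundreds, 1 ten, 8 ones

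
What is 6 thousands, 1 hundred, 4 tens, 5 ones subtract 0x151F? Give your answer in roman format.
Convert 6 thousands, 1 hundred, 4 tens, 5 ones (place-value notation) → 6×1000 + 1×100 + 4×10 + 5 = 6145 (decimal)
Convert 0x151F (hexadecimal) → 1×4096 + 5×256 + 1×16 + 15 = 5407 (decimal)
Compute 6145 - 5407 = 738
Convert 738 (decimal) → 738 = 500 + 100 + 100 + 10 + 10 + 10 + 5 + 1 + 1 + 1 → DCCXXXVIII (Roman numeral)
DCCXXXVIII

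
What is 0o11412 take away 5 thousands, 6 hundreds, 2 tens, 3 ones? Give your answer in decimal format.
Convert 0o11412 (octal) → 1×4096 + 1×512 + 4×64 + 1×8 + 2 = 4874 (decimal)
Convert 5 thousands, 6 hundreds, 2 tens, 3 ones (place-value notation) → 5×1000 + 6×100 + 2×10 + 3 = 5623 (decimal)
Compute 4874 - 5623 = -749
-749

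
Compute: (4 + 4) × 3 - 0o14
Convert 0o14 (octal) → 1×8 + 4 = 12 (decimal)
Expression in decimal: (4 + 4) × 3 - 12
Parentheses first: 4 + 4 = 8
Multiply: 8 × 3 = 24
Subtract: 24 - 12 = 12
12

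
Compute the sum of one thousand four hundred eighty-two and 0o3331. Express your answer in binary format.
Convert one thousand four hundred eighty-two (English words) → 1×1000 + 4×100 + 82 = 1482 (decimal)
Convert 0o3331 (octal) → 3×512 + 3×64 + 3×8 + 1 = 1753 (decimal)
Compute 1482 + 1753 = 3235
Convert 3235 (decimal) → 3235 = 2048 + 1024 + 128 + 32 + 2 + 1 → 0b110010100011 (binary)
0b110010100011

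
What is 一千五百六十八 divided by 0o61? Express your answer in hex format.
Convert 一千五百六十八 (Chinese numeral) → 1×1000 + 5×100 + 6×10 + 8 = 1568 (decimal)
Convert 0o61 (octal) → 6×8 + 1 = 49 (decimal)
Compute 1568 ÷ 49 = 32
Convert 32 (decimal) → 32 = 2×16 → 0x20 (hexadecimal)
0x20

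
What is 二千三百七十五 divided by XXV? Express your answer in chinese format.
Convert 二千三百七十五 (Chinese numeral) → 2×1000 + 3×100 + 7×10 + 5 = 2375 (decimal)
Convert XXV (Roman numeral) → 10 + 10 + 5 = 25 (decimal)
Compute 2375 ÷ 25 = 95
Convert 95 (decimal) → 95 = 9×10 + 5 → 九十五 (Chinese numeral)
九十五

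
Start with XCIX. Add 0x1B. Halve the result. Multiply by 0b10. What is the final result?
Convert XCIX (Roman numeral) → 90 + 9 = 99 (decimal)
Start: 99
Convert 0x1B (hexadecimal) → 1×16 + 11 = 27 (decimal)
99 + 27 = 126
126 ÷ 2 = 63
Convert 0b10 (binary) → 2 (decimal)
63 × 2 = 126
126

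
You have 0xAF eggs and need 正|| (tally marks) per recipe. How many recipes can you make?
Convert 0xAF (hexadecimal) → 10×16 + 15 = 175 (decimal)
Convert 正|| (tally marks) → 5 + 2 = 7 (decimal)
Compute 175 ÷ 7 = 25
25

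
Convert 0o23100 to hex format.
Convert 0o23100 (octal) → 2×4096 + 3×512 + 1×64 = 9792 (decimal)
Convert 9792 (decimal) → 9792 = 2×4096 + 6×256 + 4×16 → 0x2640 (hexadecimal)
0x2640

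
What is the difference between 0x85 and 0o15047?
Convert 0x85 (hexadecimal) → 8×16 + 5 = 133 (decimal)
Convert 0o15047 (octal) → 1×4096 + 5×512 + 4×8 + 7 = 6695 (decimal)
Difference: |133 - 6695| = 6562
6562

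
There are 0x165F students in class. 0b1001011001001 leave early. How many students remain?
Convert 0x165F (hexadecimal) → 1×4096 + 6×256 + 5×16 + 15 = 5727 (decimal)
Convert 0b1001011001001 (binary) → 4096 + 512 + 128 + 64 + 8 + 1 = 4809 (decimal)
Compute 5727 - 4809 = 918
918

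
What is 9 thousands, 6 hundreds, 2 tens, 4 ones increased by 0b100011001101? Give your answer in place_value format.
Convert 9 thousands, 6 hundreds, 2 tens, 4 ones (place-value notation) → 9×1000 + 6×100 + 2×10 + 4 = 9624 (decimal)
Convert 0b100011001101 (binary) → 2048 + 128 + 64 + 8 + 4 + 1 = 2253 (decimal)
Compute 9624 + 2253 = 11877
Convert 11877 (decimal) → 11877 = 11×1000 + 8×100 + 7×10 + 7 → 11 thousands, 8 hundreds, 7 tens, 7 ones (place-value notation)
11 thousands, 8 hundreds, 7 tens, 7 ones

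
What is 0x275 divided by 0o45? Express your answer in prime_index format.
Convert 0x275 (hexadecimal) → 2×256 + 7×16 + 5 = 629 (decimal)
Convert 0o45 (octal) → 4×8 + 5 = 37 (decimal)
Compute 629 ÷ 37 = 17
Convert 17 (decimal) → the 7th prime (prime index)
the 7th prime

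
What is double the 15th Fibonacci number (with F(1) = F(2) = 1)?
The 15th Fibonacci number (with F(1) = F(2) = 1): 1, 1, 2, 3, 5, 8, 13, 21, 34, 55, 89, 144, 233, 377, 610 → 610
Compute 610 × 2 = 1220
1220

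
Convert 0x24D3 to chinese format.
Convert 0x24D3 (hexadecimal) → 2×4096 + 4×256 + 13×16 + 3 = 9427 (decimal)
Convert 9427 (decimal) → 9427 = 9×1000 + 4×100 + 2×10 + 7 → 九千四百二十七 (Chinese numeral)
九千四百二十七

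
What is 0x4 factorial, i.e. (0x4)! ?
Convert 0x4 (hexadecimal) → 4 (decimal)
Compute 4! = 24
24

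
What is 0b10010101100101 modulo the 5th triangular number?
Convert 0b10010101100101 (binary) → 8192 + 1024 + 256 + 64 + 32 + 4 + 1 = 9573 (decimal)
Convert the 5th triangular number (triangular index) → 5×6/2 = 15 (decimal)
Compute 9573 mod 15 = 3
3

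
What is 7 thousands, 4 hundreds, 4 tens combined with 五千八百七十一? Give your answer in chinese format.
Convert 7 thousands, 4 hundreds, 4 tens (place-value notation) → 7×1000 + 4×100 + 4×10 = 7440 (decimal)
Convert 五千八百七十一 (Chinese numeral) → 5×1000 + 8×100 + 7×10 + 1 = 5871 (decimal)
Compute 7440 + 5871 = 13311
Convert 13311 (decimal) → 13311 = 1×10000 + 3×1000 + 3×100 + 1×10 + 1 → 一万三千三百一十一 (Chinese numeral)
一万三千三百一十一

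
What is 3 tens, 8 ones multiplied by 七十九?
Convert 3 tens, 8 ones (place-value notation) → 3×10 + 8 = 38 (decimal)
Convert 七十九 (Chinese numeral) → 7×10 + 9 = 79 (decimal)
Compute 38 × 79 = 3002
3002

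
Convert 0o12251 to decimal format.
Convert 0o12251 (octal) → 1×4096 + 2×512 + 2×64 + 5×8 + 1 = 5289 (decimal)
5289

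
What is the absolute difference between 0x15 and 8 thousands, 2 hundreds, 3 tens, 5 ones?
Convert 0x15 (hexadecimal) → 1×16 + 5 = 21 (decimal)
Convert 8 thousands, 2 hundreds, 3 tens, 5 ones (place-value notation) → 8×1000 + 2×100 + 3×10 + 5 = 8235 (decimal)
Compute |21 - 8235| = 8214
8214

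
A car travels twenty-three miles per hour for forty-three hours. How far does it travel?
Convert twenty-three (English words) → 23 (decimal)
Convert forty-three (English words) → 43 (decimal)
Compute 23 × 43 = 989
989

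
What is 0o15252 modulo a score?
Convert 0o15252 (octal) → 1×4096 + 5×512 + 2×64 + 5×8 + 2 = 6826 (decimal)
Convert a score (colloquial) → 20 (decimal)
Compute 6826 mod 20 = 6
6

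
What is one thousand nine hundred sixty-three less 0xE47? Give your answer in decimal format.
Convert one thousand nine hundred sixty-three (English words) → 1×1000 + 9×100 + 63 = 1963 (decimal)
Convert 0xE47 (hexadecimal) → 14×256 + 4×16 + 7 = 3655 (decimal)
Compute 1963 - 3655 = -1692
-1692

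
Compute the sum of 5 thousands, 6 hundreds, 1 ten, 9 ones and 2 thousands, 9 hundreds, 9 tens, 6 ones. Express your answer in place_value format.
Convert 5 thousands, 6 hundreds, 1 ten, 9 ones (place-value notation) → 5×1000 + 6×100 + 1×10 + 9 = 5619 (decimal)
Convert 2 thousands, 9 hundreds, 9 tens, 6 ones (place-value notation) → 2×1000 + 9×100 + 9×10 + 6 = 2996 (decimal)
Compute 5619 + 2996 = 8615
Convert 8615 (decimal) → 8615 = 8×1000 + 6×100 + 1×10 + 5 → 8 thousands, 6 hundreds, 1 ten, 5 ones (place-value notation)
8 thousands, 6 hundreds, 1 ten, 5 ones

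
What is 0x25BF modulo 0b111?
Convert 0x25BF (hexadecimal) → 2×4096 + 5×256 + 11×16 + 15 = 9663 (decimal)
Convert 0b111 (binary) → 4 + 2 + 1 = 7 (decimal)
Compute 9663 mod 7 = 3
3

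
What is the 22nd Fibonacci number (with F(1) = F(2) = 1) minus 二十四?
The 22nd Fibonacci number (with F(1) = F(2) = 1) = 17711
Convert 二十四 (Chinese numeral) → 2×10 + 4 = 24 (decimal)
Compute 17711 - 24 = 17687
17687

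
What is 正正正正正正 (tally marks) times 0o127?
Convert 正正正正正正 (tally marks) → 5 + 5 + 5 + 5 + 5 + 5 = 30 (decimal)
Convert 0o127 (octal) → 1×64 + 2×8 + 7 = 87 (decimal)
Compute 30 × 87 = 2610
2610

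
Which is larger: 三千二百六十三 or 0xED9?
Convert 三千二百六十三 (Chinese numeral) → 3×1000 + 2×100 + 6×10 + 3 = 3263 (decimal)
Convert 0xED9 (hexadecimal) → 14×256 + 13×16 + 9 = 3801 (decimal)
Compare 3263 vs 3801: larger = 3801
3801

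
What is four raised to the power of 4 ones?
Convert four (English words) → 4 (decimal)
Convert 4 ones (place-value notation) → 4 (decimal)
Compute 4 ^ 4 = 256
256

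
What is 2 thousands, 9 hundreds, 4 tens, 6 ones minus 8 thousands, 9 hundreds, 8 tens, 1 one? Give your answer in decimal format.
Convert 2 thousands, 9 hundreds, 4 tens, 6 ones (place-value notation) → 2×1000 + 9×100 + 4×10 + 6 = 2946 (decimal)
Convert 8 thousands, 9 hundreds, 8 tens, 1 one (place-value notation) → 8×1000 + 9×100 + 8×10 + 1 = 8981 (decimal)
Compute 2946 - 8981 = -6035
-6035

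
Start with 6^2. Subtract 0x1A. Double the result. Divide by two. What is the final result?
Convert 6^2 (power) → 36 (decimal)
Start: 36
Convert 0x1A (hexadecimal) → 1×16 + 10 = 26 (decimal)
36 - 26 = 10
10 × 2 = 20
Convert two (English words) → 2 (decimal)
20 ÷ 2 = 10
10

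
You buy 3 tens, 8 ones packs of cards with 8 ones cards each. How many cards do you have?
Convert 8 ones (place-value notation) → 8 (decimal)
Convert 3 tens, 8 ones (place-value notation) → 3×10 + 8 = 38 (decimal)
Compute 8 × 38 = 304
304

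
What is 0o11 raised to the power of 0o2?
Convert 0o11 (octal) → 1×8 + 1 = 9 (decimal)
Convert 0o2 (octal) → 2 (decimal)
Compute 9 ^ 2 = 81
81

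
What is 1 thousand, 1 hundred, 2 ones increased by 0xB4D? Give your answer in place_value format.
Convert 1 thousand, 1 hundred, 2 ones (place-value notation) → 1×1000 + 1×100 + 2 = 1102 (decimal)
Convert 0xB4D (hexadecimal) → 11×256 + 4×16 + 13 = 2893 (decimal)
Compute 1102 + 2893 = 3995
Convert 3995 (decimal) → 3995 = 3×1000 + 9×100 + 9×10 + 5 → 3 thousands, 9 hundreds, 9 tens, 5 ones (place-value notation)
3 thousands, 9 hundreds, 9 tens, 5 ones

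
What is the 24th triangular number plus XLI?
The 24th triangular number = 24×25/2 = 300
Convert XLI (Roman numeral) → 40 + 1 = 41 (decimal)
Compute 300 + 41 = 341
341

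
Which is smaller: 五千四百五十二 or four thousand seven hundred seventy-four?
Convert 五千四百五十二 (Chinese numeral) → 5×1000 + 4×100 + 5×10 + 2 = 5452 (decimal)
Convert four thousand seven hundred seventy-four (English words) → 4×1000 + 7×100 + 74 = 4774 (decimal)
Compare 5452 vs 4774: smaller = 4774
4774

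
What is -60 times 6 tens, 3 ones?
Convert 6 tens, 3 ones (place-value notation) → 6×10 + 3 = 63 (decimal)
Compute -60 × 63 = -3780
-3780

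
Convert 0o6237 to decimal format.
Convert 0o6237 (octal) → 6×512 + 2×64 + 3×8 + 7 = 3231 (decimal)
3231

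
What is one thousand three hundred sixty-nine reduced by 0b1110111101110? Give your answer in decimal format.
Convert one thousand three hundred sixty-nine (English words) → 1×1000 + 3×100 + 69 = 1369 (decimal)
Convert 0b1110111101110 (binary) → 4096 + 2048 + 1024 + 256 + 128 + 64 + 32 + 8 + 4 + 2 = 7662 (decimal)
Compute 1369 - 7662 = -6293
-6293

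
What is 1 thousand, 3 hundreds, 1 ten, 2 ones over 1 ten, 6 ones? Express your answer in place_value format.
Convert 1 thousand, 3 hundreds, 1 ten, 2 ones (place-value notation) → 1×1000 + 3×100 + 1×10 + 2 = 1312 (decimal)
Convert 1 ten, 6 ones (place-value notation) → 1×10 + 6 = 16 (decimal)
Compute 1312 ÷ 16 = 82
Convert 82 (decimal) → 82 = 8×10 + 2 → 8 tens, 2 ones (place-value notation)
8 tens, 2 ones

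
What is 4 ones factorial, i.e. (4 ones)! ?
Convert 4 ones (place-value notation) → 4 (decimal)
Compute 4! = 24
24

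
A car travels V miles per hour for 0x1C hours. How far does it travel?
Convert V (Roman numeral) → 5 (decimal)
Convert 0x1C (hexadecimal) → 1×16 + 12 = 28 (decimal)
Compute 5 × 28 = 140
140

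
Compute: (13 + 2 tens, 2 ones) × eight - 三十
Convert 2 tens, 2 ones (place-value notation) → 2×10 + 2 = 22 (decimal)
Convert eight (English words) → 8 (decimal)
Convert 三十 (Chinese numeral) → 3×10 = 30 (decimal)
Expression in decimal: (13 + 22) × 8 - 30
Parentheses first: 13 + 22 = 35
Multiply: 35 × 8 = 280
Subtract: 280 - 30 = 250
250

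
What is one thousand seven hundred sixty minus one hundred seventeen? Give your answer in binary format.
Convert one thousand seven hundred sixty (English words) → 1×1000 + 7×100 + 60 = 1760 (decimal)
Convert one hundred seventeen (English words) → 1×100 + 17 = 117 (decimal)
Compute 1760 - 117 = 1643
Convert 1643 (decimal) → 1643 = 1024 + 512 + 64 + 32 + 8 + 2 + 1 → 0b11001101011 (binary)
0b11001101011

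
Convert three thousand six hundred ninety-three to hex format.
Convert three thousand six hundred ninety-three (English words) → 3×1000 + 6×100 + 93 = 3693 (decimal)
Convert 3693 (decimal) → 3693 = 14×256 + 6×16 + 13 → 0xE6D (hexadecimal)
0xE6D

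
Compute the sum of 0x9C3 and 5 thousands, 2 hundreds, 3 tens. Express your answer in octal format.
Convert 0x9C3 (hexadecimal) → 9×256 + 12×16 + 3 = 2499 (decimal)
Convert 5 thousands, 2 hundreds, 3 tens (place-value notation) → 5×1000 + 2×100 + 3×10 = 5230 (decimal)
Compute 2499 + 5230 = 7729
Convert 7729 (decimal) → 7729 = 1×4096 + 7×512 + 6×8 + 1 → 0o17061 (octal)
0o17061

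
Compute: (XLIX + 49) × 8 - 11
Convert XLIX (Roman numeral) → 40 + 9 = 49 (decimal)
Expression in decimal: (49 + 49) × 8 - 11
Parentheses first: 49 + 49 = 98
Multiply: 98 × 8 = 784
Subtract: 784 - 11 = 773
773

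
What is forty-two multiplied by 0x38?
Convert forty-two (English words) → 42 (decimal)
Convert 0x38 (hexadecimal) → 3×16 + 8 = 56 (decimal)
Compute 42 × 56 = 2352
2352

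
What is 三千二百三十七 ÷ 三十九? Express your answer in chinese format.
Convert 三千二百三十七 (Chinese numeral) → 3×1000 + 2×100 + 3×10 + 7 = 3237 (decimal)
Convert 三十九 (Chinese numeral) → 3×10 + 9 = 39 (decimal)
Compute 3237 ÷ 39 = 83
Convert 83 (decimal) → 83 = 8×10 + 3 → 八十三 (Chinese numeral)
八十三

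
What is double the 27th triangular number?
The 27th triangular number = 27×28/2 = 378
Compute 378 × 2 = 756
756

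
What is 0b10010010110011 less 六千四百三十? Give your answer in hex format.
Convert 0b10010010110011 (binary) → 8192 + 1024 + 128 + 32 + 16 + 2 + 1 = 9395 (decimal)
Convert 六千四百三十 (Chinese numeral) → 6×1000 + 4×100 + 3×10 = 6430 (decimal)
Compute 9395 - 6430 = 2965
Convert 2965 (decimal) → 2965 = 11×256 + 9×16 + 5 → 0xB95 (hexadecimal)
0xB95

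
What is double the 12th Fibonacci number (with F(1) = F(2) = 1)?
The 12th Fibonacci number (with F(1) = F(2) = 1): 1, 1, 2, 3, 5, 8, 13, 21, 34, 55, 89, 144 → 144
Compute 144 × 2 = 288
288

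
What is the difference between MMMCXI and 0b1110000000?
Convert MMMCXI (Roman numeral) → 1000 + 1000 + 1000 + 100 + 10 + 1 = 3111 (decimal)
Convert 0b1110000000 (binary) → 512 + 256 + 128 = 896 (decimal)
Difference: |3111 - 896| = 2215
2215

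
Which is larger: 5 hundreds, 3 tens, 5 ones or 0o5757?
Convert 5 hundreds, 3 tens, 5 ones (place-value notation) → 5×100 + 3×10 + 5 = 535 (decimal)
Convert 0o5757 (octal) → 5×512 + 7×64 + 5×8 + 7 = 3055 (decimal)
Compare 535 vs 3055: larger = 3055
3055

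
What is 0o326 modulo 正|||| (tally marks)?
Convert 0o326 (octal) → 3×64 + 2×8 + 6 = 214 (decimal)
Convert 正|||| (tally marks) → 5 + 4 = 9 (decimal)
Compute 214 mod 9 = 7
7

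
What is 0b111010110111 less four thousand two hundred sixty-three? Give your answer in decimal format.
Convert 0b111010110111 (binary) → 2048 + 1024 + 512 + 128 + 32 + 16 + 4 + 2 + 1 = 3767 (decimal)
Convert four thousand two hundred sixty-three (English words) → 4×1000 + 2×100 + 63 = 4263 (decimal)
Compute 3767 - 4263 = -496
-496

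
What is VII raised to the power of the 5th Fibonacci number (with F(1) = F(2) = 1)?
Convert VII (Roman numeral) → 5 + 1 + 1 = 7 (decimal)
Convert the 5th Fibonacci number (with F(1) = F(2) = 1) (Fibonacci index) → 1, 1, 2, 3, 5 → 5 (decimal)
Compute 7 ^ 5 = 16807
16807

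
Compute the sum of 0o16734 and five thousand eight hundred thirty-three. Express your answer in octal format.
Convert 0o16734 (octal) → 1×4096 + 6×512 + 7×64 + 3×8 + 4 = 7644 (decimal)
Convert five thousand eight hundred thirty-three (English words) → 5×1000 + 8×100 + 33 = 5833 (decimal)
Compute 7644 + 5833 = 13477
Convert 13477 (decimal) → 13477 = 3×4096 + 2×512 + 2×64 + 4×8 + 5 → 0o32245 (octal)
0o32245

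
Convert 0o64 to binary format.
Convert 0o64 (octal) → 6×8 + 4 = 52 (decimal)
Convert 52 (decimal) → 52 = 32 + 16 + 4 → 0b110100 (binary)
0b110100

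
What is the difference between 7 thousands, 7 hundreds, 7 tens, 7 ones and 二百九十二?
Convert 7 thousands, 7 hundreds, 7 tens, 7 ones (place-value notation) → 7×1000 + 7×100 + 7×10 + 7 = 7777 (decimal)
Convert 二百九十二 (Chinese numeral) → 2×100 + 9×10 + 2 = 292 (decimal)
Difference: |7777 - 292| = 7485
7485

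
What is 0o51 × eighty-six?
Convert 0o51 (octal) → 5×8 + 1 = 41 (decimal)
Convert eighty-six (English words) → 86 (decimal)
Compute 41 × 86 = 3526
3526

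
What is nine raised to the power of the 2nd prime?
Convert nine (English words) → 9 (decimal)
Convert the 2nd prime (prime index) → 3 (decimal)
Compute 9 ^ 3 = 729
729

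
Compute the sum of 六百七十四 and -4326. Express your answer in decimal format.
Convert 六百七十四 (Chinese numeral) → 6×100 + 7×10 + 4 = 674 (decimal)
Compute 674 + -4326 = -3652
-3652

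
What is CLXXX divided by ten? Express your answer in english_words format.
Convert CLXXX (Roman numeral) → 100 + 50 + 10 + 10 + 10 = 180 (decimal)
Convert ten (English words) → 10 (decimal)
Compute 180 ÷ 10 = 18
Convert 18 (decimal) → eighteen (English words)
eighteen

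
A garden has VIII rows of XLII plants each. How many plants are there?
Convert XLII (Roman numeral) → 40 + 1 + 1 = 42 (decimal)
Convert VIII (Roman numeral) → 5 + 1 + 1 + 1 = 8 (decimal)
Compute 42 × 8 = 336
336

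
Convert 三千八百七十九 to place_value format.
Convert 三千八百七十九 (Chinese numeral) → 3×1000 + 8×100 + 7×10 + 9 = 3879 (decimal)
Convert 3879 (decimal) → 3879 = 3×1000 + 8×100 + 7×10 + 9 → 3 thousands, 8 hundreds, 7 tens, 9 ones (place-value notation)
3 thousands, 8 hundreds, 7 tens, 9 ones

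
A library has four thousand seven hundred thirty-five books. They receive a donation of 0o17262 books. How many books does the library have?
Convert four thousand seven hundred thirty-five (English words) → 4×1000 + 7×100 + 35 = 4735 (decimal)
Convert 0o17262 (octal) → 1×4096 + 7×512 + 2×64 + 6×8 + 2 = 7858 (decimal)
Compute 4735 + 7858 = 12593
12593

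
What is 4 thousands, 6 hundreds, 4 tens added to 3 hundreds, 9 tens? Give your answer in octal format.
Convert 4 thousands, 6 hundreds, 4 tens (place-value notation) → 4×1000 + 6×100 + 4×10 = 4640 (decimal)
Convert 3 hundreds, 9 tens (place-value notation) → 3×100 + 9×10 = 390 (decimal)
Compute 4640 + 390 = 5030
Convert 5030 (decimal) → 5030 = 1×4096 + 1×512 + 6×64 + 4×8 + 6 → 0o11646 (octal)
0o11646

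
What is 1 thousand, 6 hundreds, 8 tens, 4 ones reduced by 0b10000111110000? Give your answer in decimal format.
Convert 1 thousand, 6 hundreds, 8 tens, 4 ones (place-value notation) → 1×1000 + 6×100 + 8×10 + 4 = 1684 (decimal)
Convert 0b10000111110000 (binary) → 8192 + 256 + 128 + 64 + 32 + 16 = 8688 (decimal)
Compute 1684 - 8688 = -7004
-7004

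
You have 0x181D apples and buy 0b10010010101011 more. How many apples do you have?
Convert 0x181D (hexadecimal) → 1×4096 + 8×256 + 1×16 + 13 = 6173 (decimal)
Convert 0b10010010101011 (binary) → 8192 + 1024 + 128 + 32 + 8 + 2 + 1 = 9387 (decimal)
Compute 6173 + 9387 = 15560
15560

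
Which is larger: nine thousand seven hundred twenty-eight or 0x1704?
Convert nine thousand seven hundred twenty-eight (English words) → 9×1000 + 7×100 + 28 = 9728 (decimal)
Convert 0x1704 (hexadecimal) → 1×4096 + 7×256 + 4 = 5892 (decimal)
Compare 9728 vs 5892: larger = 9728
9728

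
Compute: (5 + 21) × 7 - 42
Parentheses first: 5 + 21 = 26
Multiply: 26 × 7 = 182
Subtract: 182 - 42 = 140
140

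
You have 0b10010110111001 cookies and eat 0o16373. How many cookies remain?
Convert 0b10010110111001 (binary) → 8192 + 1024 + 256 + 128 + 32 + 16 + 8 + 1 = 9657 (decimal)
Convert 0o16373 (octal) → 1×4096 + 6×512 + 3×64 + 7×8 + 3 = 7419 (decimal)
Compute 9657 - 7419 = 2238
2238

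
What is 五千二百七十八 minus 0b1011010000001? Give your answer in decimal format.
Convert 五千二百七十八 (Chinese numeral) → 5×1000 + 2×100 + 7×10 + 8 = 5278 (decimal)
Convert 0b1011010000001 (binary) → 4096 + 1024 + 512 + 128 + 1 = 5761 (decimal)
Compute 5278 - 5761 = -483
-483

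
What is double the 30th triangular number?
The 30th triangular number = 30×31/2 = 465
Compute 465 × 2 = 930
930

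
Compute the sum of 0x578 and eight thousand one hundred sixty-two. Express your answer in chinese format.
Convert 0x578 (hexadecimal) → 5×256 + 7×16 + 8 = 1400 (decimal)
Convert eight thousand one hundred sixty-two (English words) → 8×1000 + 1×100 + 62 = 8162 (decimal)
Compute 1400 + 8162 = 9562
Convert 9562 (decimal) → 9562 = 9×1000 + 5×100 + 6×10 + 2 → 九千五百六十二 (Chinese numeral)
九千五百六十二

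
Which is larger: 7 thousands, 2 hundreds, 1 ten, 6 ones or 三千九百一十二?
Convert 7 thousands, 2 hundreds, 1 ten, 6 ones (place-value notation) → 7×1000 + 2×100 + 1×10 + 6 = 7216 (decimal)
Convert 三千九百一十二 (Chinese numeral) → 3×1000 + 9×100 + 1×10 + 2 = 3912 (decimal)
Compare 7216 vs 3912: larger = 7216
7216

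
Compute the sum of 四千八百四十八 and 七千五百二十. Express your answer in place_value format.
Convert 四千八百四十八 (Chinese numeral) → 4×1000 + 8×100 + 4×10 + 8 = 4848 (decimal)
Convert 七千五百二十 (Chinese numeral) → 7×1000 + 5×100 + 2×10 = 7520 (decimal)
Compute 4848 + 7520 = 12368
Convert 12368 (decimal) → 12368 = 12×1000 + 3×100 + 6×10 + 8 → 12 thousands, 3 hundreds, 6 tens, 8 ones (place-value notation)
12 thousands, 3 hundreds, 6 tens, 8 ones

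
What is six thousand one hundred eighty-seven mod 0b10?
Convert six thousand one hundred eighty-seven (English words) → 6×1000 + 1×100 + 87 = 6187 (decimal)
Convert 0b10 (binary) → 2 (decimal)
Compute 6187 mod 2 = 1
1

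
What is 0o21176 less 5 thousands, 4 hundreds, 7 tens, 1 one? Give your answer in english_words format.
Convert 0o21176 (octal) → 2×4096 + 1×512 + 1×64 + 7×8 + 6 = 8830 (decimal)
Convert 5 thousands, 4 hundreds, 7 tens, 1 one (place-value notation) → 5×1000 + 4×100 + 7×10 + 1 = 5471 (decimal)
Compute 8830 - 5471 = 3359
Convert 3359 (decimal) → 3359 = 3×1000 + 3×100 + 59 → three thousand three hundred fifty-nine (English words)
three thousand three hundred fifty-nine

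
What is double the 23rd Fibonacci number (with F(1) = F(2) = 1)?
The 23rd Fibonacci number (with F(1) = F(2) = 1) = 28657
Compute 28657 × 2 = 57314
57314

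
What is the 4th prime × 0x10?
Convert the 4th prime (prime index) → 7 (decimal)
Convert 0x10 (hexadecimal) → 1×16 = 16 (decimal)
Compute 7 × 16 = 112
112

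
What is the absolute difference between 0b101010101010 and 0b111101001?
Convert 0b101010101010 (binary) → 2048 + 512 + 128 + 32 + 8 + 2 = 2730 (decimal)
Convert 0b111101001 (binary) → 256 + 128 + 64 + 32 + 8 + 1 = 489 (decimal)
Compute |2730 - 489| = 2241
2241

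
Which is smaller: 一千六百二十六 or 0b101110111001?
Convert 一千六百二十六 (Chinese numeral) → 1×1000 + 6×100 + 2×10 + 6 = 1626 (decimal)
Convert 0b101110111001 (binary) → 2048 + 512 + 256 + 128 + 32 + 16 + 8 + 1 = 3001 (decimal)
Compare 1626 vs 3001: smaller = 1626
1626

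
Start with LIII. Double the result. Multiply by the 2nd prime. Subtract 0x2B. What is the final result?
Convert LIII (Roman numeral) → 50 + 1 + 1 + 1 = 53 (decimal)
Start: 53
53 × 2 = 106
Convert the 2nd prime (prime index) → 3 (decimal)
106 × 3 = 318
Convert 0x2B (hexadecimal) → 2×16 + 11 = 43 (decimal)
318 - 43 = 275
275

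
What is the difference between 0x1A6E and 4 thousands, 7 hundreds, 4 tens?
Convert 0x1A6E (hexadecimal) → 1×4096 + 10×256 + 6×16 + 14 = 6766 (decimal)
Convert 4 thousands, 7 hundreds, 4 tens (place-value notation) → 4×1000 + 7×100 + 4×10 = 4740 (decimal)
Difference: |6766 - 4740| = 2026
2026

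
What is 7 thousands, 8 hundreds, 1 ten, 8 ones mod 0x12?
Convert 7 thousands, 8 hundreds, 1 ten, 8 ones (place-value notation) → 7×1000 + 8×100 + 1×10 + 8 = 7818 (decimal)
Convert 0x12 (hexadecimal) → 1×16 + 2 = 18 (decimal)
Compute 7818 mod 18 = 6
6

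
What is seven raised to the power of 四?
Convert seven (English words) → 7 (decimal)
Convert 四 (Chinese numeral) → 4 (decimal)
Compute 7 ^ 4 = 2401
2401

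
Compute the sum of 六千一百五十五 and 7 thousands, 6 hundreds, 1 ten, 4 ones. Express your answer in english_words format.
Convert 六千一百五十五 (Chinese numeral) → 6×1000 + 1×100 + 5×10 + 5 = 6155 (decimal)
Convert 7 thousands, 6 hundreds, 1 ten, 4 ones (place-value notation) → 7×1000 + 6×100 + 1×10 + 4 = 7614 (decimal)
Compute 6155 + 7614 = 13769
Convert 13769 (decimal) → 13769 = 13×1000 + 7×100 + 69 → thirteen thousand seven hundred sixty-nine (English words)
thirteen thousand seven hundred sixty-nine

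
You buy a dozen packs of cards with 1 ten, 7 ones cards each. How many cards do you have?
Convert 1 ten, 7 ones (place-value notation) → 1×10 + 7 = 17 (decimal)
Convert a dozen (colloquial) → 12 (decimal)
Compute 17 × 12 = 204
204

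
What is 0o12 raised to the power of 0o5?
Convert 0o12 (octal) → 1×8 + 2 = 10 (decimal)
Convert 0o5 (octal) → 5 (decimal)
Compute 10 ^ 5 = 100000
100000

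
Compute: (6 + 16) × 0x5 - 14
Convert 0x5 (hexadecimal) → 5 (decimal)
Expression in decimal: (6 + 16) × 5 - 14
Parentheses first: 6 + 16 = 22
Multiply: 22 × 5 = 110
Subtract: 110 - 14 = 96
96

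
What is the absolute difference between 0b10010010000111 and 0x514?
Convert 0b10010010000111 (binary) → 8192 + 1024 + 128 + 4 + 2 + 1 = 9351 (decimal)
Convert 0x514 (hexadecimal) → 5×256 + 1×16 + 4 = 1300 (decimal)
Compute |9351 - 1300| = 8051
8051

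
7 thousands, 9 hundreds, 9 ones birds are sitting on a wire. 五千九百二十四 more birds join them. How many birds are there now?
Convert 7 thousands, 9 hundreds, 9 ones (place-value notation) → 7×1000 + 9×100 + 9 = 7909 (decimal)
Convert 五千九百二十四 (Chinese numeral) → 5×1000 + 9×100 + 2×10 + 4 = 5924 (decimal)
Compute 7909 + 5924 = 13833
13833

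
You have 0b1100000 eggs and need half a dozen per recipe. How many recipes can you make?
Convert 0b1100000 (binary) → 64 + 32 = 96 (decimal)
Convert half a dozen (colloquial) → 6 (decimal)
Compute 96 ÷ 6 = 16
16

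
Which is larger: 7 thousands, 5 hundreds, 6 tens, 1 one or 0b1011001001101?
Convert 7 thousands, 5 hundreds, 6 tens, 1 one (place-value notation) → 7×1000 + 5×100 + 6×10 + 1 = 7561 (decimal)
Convert 0b1011001001101 (binary) → 4096 + 1024 + 512 + 64 + 8 + 4 + 1 = 5709 (decimal)
Compare 7561 vs 5709: larger = 7561
7561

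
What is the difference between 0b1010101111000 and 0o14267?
Convert 0b1010101111000 (binary) → 4096 + 1024 + 256 + 64 + 32 + 16 + 8 = 5496 (decimal)
Convert 0o14267 (octal) → 1×4096 + 4×512 + 2×64 + 6×8 + 7 = 6327 (decimal)
Difference: |5496 - 6327| = 831
831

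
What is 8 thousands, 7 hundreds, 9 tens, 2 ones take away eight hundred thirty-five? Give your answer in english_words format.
Convert 8 thousands, 7 hundreds, 9 tens, 2 ones (place-value notation) → 8×1000 + 7×100 + 9×10 + 2 = 8792 (decimal)
Convert eight hundred thirty-five (English words) → 8×100 + 35 = 835 (decimal)
Compute 8792 - 835 = 7957
Convert 7957 (decimal) → 7957 = 7×1000 + 9×100 + 57 → seven thousand nine hundred fifty-seven (English words)
seven thousand nine hundred fifty-seven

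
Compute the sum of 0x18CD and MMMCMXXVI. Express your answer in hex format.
Convert 0x18CD (hexadecimal) → 1×4096 + 8×256 + 12×16 + 13 = 6349 (decimal)
Convert MMMCMXXVI (Roman numeral) → 1000 + 1000 + 1000 + 900 + 10 + 10 + 5 + 1 = 3926 (decimal)
Compute 6349 + 3926 = 10275
Convert 10275 (decimal) → 10275 = 2×4096 + 8×256 + 2×16 + 3 → 0x2823 (hexadecimal)
0x2823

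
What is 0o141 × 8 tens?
Convert 0o141 (octal) → 1×64 + 4×8 + 1 = 97 (decimal)
Convert 8 tens (place-value notation) → 8×10 = 80 (decimal)
Compute 97 × 80 = 7760
7760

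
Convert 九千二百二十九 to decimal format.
Convert 九千二百二十九 (Chinese numeral) → 9×1000 + 2×100 + 2×10 + 9 = 9229 (decimal)
9229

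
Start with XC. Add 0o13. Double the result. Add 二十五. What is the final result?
Convert XC (Roman numeral) → 90 (decimal)
Start: 90
Convert 0o13 (octal) → 1×8 + 3 = 11 (decimal)
90 + 11 = 101
101 × 2 = 202
Convert 二十五 (Chinese numeral) → 2×10 + 5 = 25 (decimal)
202 + 25 = 227
227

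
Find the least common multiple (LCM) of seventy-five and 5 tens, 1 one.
Convert seventy-five (English words) → 75 (decimal)
Convert 5 tens, 1 one (place-value notation) → 5×10 + 1 = 51 (decimal)
Compute lcm(75, 51) = 1275
1275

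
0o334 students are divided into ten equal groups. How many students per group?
Convert 0o334 (octal) → 3×64 + 3×8 + 4 = 220 (decimal)
Convert ten (English words) → 10 (decimal)
Compute 220 ÷ 10 = 22
22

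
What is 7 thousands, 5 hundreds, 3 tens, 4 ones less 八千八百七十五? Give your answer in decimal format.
Convert 7 thousands, 5 hundreds, 3 tens, 4 ones (place-value notation) → 7×1000 + 5×100 + 3×10 + 4 = 7534 (decimal)
Convert 八千八百七十五 (Chinese numeral) → 8×1000 + 8×100 + 7×10 + 5 = 8875 (decimal)
Compute 7534 - 8875 = -1341
-1341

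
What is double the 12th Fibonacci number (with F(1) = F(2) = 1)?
The 12th Fibonacci number (with F(1) = F(2) = 1): 1, 1, 2, 3, 5, 8, 13, 21, 34, 55, 89, 144 → 144
Compute 144 × 2 = 288
288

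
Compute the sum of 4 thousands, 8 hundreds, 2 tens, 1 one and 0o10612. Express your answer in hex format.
Convert 4 thousands, 8 hundreds, 2 tens, 1 one (place-value notation) → 4×1000 + 8×100 + 2×10 + 1 = 4821 (decimal)
Convert 0o10612 (octal) → 1×4096 + 6×64 + 1×8 + 2 = 4490 (decimal)
Compute 4821 + 4490 = 9311
Convert 9311 (decimal) → 9311 = 2×4096 + 4×256 + 5×16 + 15 → 0x245F (hexadecimal)
0x245F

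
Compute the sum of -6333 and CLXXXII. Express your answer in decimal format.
Convert CLXXXII (Roman numeral) → 100 + 50 + 10 + 10 + 10 + 1 + 1 = 182 (decimal)
Compute -6333 + 182 = -6151
-6151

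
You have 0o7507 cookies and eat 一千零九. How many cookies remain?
Convert 0o7507 (octal) → 7×512 + 5×64 + 7 = 3911 (decimal)
Convert 一千零九 (Chinese numeral) → 1×1000 + 9 = 1009 (decimal)
Compute 3911 - 1009 = 2902
2902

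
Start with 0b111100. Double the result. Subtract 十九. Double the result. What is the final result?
Convert 0b111100 (binary) → 32 + 16 + 8 + 4 = 60 (decimal)
Start: 60
60 × 2 = 120
Convert 十九 (Chinese numeral) → 1×10 + 9 = 19 (decimal)
120 - 19 = 101
101 × 2 = 202
202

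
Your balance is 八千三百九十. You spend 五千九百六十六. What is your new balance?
Convert 八千三百九十 (Chinese numeral) → 8×1000 + 3×100 + 9×10 = 8390 (decimal)
Convert 五千九百六十六 (Chinese numeral) → 5×1000 + 9×100 + 6×10 + 6 = 5966 (decimal)
Compute 8390 - 5966 = 2424
2424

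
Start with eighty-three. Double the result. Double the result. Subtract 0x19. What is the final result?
Convert eighty-three (English words) → 83 (decimal)
Start: 83
83 × 2 = 166
166 × 2 = 332
Convert 0x19 (hexadecimal) → 1×16 + 9 = 25 (decimal)
332 - 25 = 307
307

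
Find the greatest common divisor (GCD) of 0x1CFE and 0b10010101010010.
Convert 0x1CFE (hexadecimal) → 1×4096 + 12×256 + 15×16 + 14 = 7422 (decimal)
Convert 0b10010101010010 (binary) → 8192 + 1024 + 256 + 64 + 16 + 2 = 9554 (decimal)
Compute gcd(7422, 9554) = 2
2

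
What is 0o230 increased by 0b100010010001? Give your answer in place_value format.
Convert 0o230 (octal) → 2×64 + 3×8 = 152 (decimal)
Convert 0b100010010001 (binary) → 2048 + 128 + 16 + 1 = 2193 (decimal)
Compute 152 + 2193 = 2345
Convert 2345 (decimal) → 2345 = 2×1000 + 3×100 + 4×10 + 5 → 2 thousands, 3 hundreds, 4 tens, 5 ones (place-value notation)
2 thousands, 3 hundreds, 4 tens, 5 ones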